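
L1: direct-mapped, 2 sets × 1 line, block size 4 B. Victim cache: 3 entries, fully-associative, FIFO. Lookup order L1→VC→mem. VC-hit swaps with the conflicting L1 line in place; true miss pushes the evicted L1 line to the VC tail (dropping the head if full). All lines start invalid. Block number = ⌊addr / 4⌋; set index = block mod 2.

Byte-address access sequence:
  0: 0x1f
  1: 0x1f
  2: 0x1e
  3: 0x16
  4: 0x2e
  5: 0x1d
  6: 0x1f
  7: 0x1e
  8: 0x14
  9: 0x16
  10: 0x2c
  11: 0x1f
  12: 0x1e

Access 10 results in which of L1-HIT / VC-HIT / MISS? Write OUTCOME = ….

OUTCOME = VC-HIT

  [0] addr=0x1f blk=7 s=1: MISS | VC []
  [1] addr=0x1f blk=7 s=1: L1-HIT | VC []
  [2] addr=0x1e blk=7 s=1: L1-HIT | VC []
  [3] addr=0x16 blk=5 s=1: MISS | VC [7]
  [4] addr=0x2e blk=11 s=1: MISS | VC [7, 5]
  [5] addr=0x1d blk=7 s=1: VC-HIT | VC [11, 5]
  [6] addr=0x1f blk=7 s=1: L1-HIT | VC [11, 5]
  [7] addr=0x1e blk=7 s=1: L1-HIT | VC [11, 5]
  [8] addr=0x14 blk=5 s=1: VC-HIT | VC [11, 7]
  [9] addr=0x16 blk=5 s=1: L1-HIT | VC [11, 7]
  [10] addr=0x2c blk=11 s=1: VC-HIT | VC [5, 7]
  [11] addr=0x1f blk=7 s=1: VC-HIT | VC [5, 11]
  [12] addr=0x1e blk=7 s=1: L1-HIT | VC [5, 11]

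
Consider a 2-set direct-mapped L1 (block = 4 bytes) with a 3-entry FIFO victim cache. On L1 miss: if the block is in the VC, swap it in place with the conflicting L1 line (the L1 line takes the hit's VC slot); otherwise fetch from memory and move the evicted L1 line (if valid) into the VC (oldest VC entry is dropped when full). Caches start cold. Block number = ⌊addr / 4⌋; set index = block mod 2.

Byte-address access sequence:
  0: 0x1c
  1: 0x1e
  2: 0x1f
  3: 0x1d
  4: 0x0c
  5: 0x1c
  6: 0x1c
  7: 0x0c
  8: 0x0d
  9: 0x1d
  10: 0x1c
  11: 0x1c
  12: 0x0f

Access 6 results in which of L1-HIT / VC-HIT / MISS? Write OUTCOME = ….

0: 0x1c (blk 7, set 1) → MISS  vc=[]
1: 0x1e (blk 7, set 1) → L1-HIT  vc=[]
2: 0x1f (blk 7, set 1) → L1-HIT  vc=[]
3: 0x1d (blk 7, set 1) → L1-HIT  vc=[]
4: 0xc (blk 3, set 1) → MISS  vc=[7]
5: 0x1c (blk 7, set 1) → VC-HIT  vc=[3]
6: 0x1c (blk 7, set 1) → L1-HIT  vc=[3]
7: 0xc (blk 3, set 1) → VC-HIT  vc=[7]
8: 0xd (blk 3, set 1) → L1-HIT  vc=[7]
9: 0x1d (blk 7, set 1) → VC-HIT  vc=[3]
10: 0x1c (blk 7, set 1) → L1-HIT  vc=[3]
11: 0x1c (blk 7, set 1) → L1-HIT  vc=[3]
12: 0xf (blk 3, set 1) → VC-HIT  vc=[7]

OUTCOME = L1-HIT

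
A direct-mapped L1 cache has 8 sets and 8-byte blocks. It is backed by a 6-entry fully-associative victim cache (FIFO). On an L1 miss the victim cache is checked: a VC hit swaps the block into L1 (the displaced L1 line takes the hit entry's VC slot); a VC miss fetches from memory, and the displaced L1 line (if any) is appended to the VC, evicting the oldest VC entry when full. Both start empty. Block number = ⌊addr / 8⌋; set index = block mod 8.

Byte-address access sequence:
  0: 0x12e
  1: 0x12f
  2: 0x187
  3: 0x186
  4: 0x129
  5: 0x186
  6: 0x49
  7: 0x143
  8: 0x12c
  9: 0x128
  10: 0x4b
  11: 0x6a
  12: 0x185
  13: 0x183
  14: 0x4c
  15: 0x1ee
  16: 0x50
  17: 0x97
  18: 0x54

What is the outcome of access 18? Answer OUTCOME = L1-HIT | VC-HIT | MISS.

#0 0x12e→b37/s5 MISS; vc=[]
#1 0x12f→b37/s5 L1-HIT; vc=[]
#2 0x187→b48/s0 MISS; vc=[]
#3 0x186→b48/s0 L1-HIT; vc=[]
#4 0x129→b37/s5 L1-HIT; vc=[]
#5 0x186→b48/s0 L1-HIT; vc=[]
#6 0x49→b9/s1 MISS; vc=[]
#7 0x143→b40/s0 MISS; vc=[48]
#8 0x12c→b37/s5 L1-HIT; vc=[48]
#9 0x128→b37/s5 L1-HIT; vc=[48]
#10 0x4b→b9/s1 L1-HIT; vc=[48]
#11 0x6a→b13/s5 MISS; vc=[48,37]
#12 0x185→b48/s0 VC-HIT; vc=[40,37]
#13 0x183→b48/s0 L1-HIT; vc=[40,37]
#14 0x4c→b9/s1 L1-HIT; vc=[40,37]
#15 0x1ee→b61/s5 MISS; vc=[40,37,13]
#16 0x50→b10/s2 MISS; vc=[40,37,13]
#17 0x97→b18/s2 MISS; vc=[40,37,13,10]
#18 0x54→b10/s2 VC-HIT; vc=[40,37,13,18]

OUTCOME = VC-HIT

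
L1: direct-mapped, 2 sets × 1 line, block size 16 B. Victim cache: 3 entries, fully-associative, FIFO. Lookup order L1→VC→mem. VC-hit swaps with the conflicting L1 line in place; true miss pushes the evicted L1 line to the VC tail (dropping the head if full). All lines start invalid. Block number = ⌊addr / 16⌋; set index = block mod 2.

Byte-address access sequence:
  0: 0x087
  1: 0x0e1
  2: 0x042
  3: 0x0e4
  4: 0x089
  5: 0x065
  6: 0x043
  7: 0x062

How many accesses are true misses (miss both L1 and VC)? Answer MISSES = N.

#0 0x87→b8/s0 MISS; vc=[]
#1 0xe1→b14/s0 MISS; vc=[8]
#2 0x42→b4/s0 MISS; vc=[8,14]
#3 0xe4→b14/s0 VC-HIT; vc=[8,4]
#4 0x89→b8/s0 VC-HIT; vc=[14,4]
#5 0x65→b6/s0 MISS; vc=[14,4,8]
#6 0x43→b4/s0 VC-HIT; vc=[14,6,8]
#7 0x62→b6/s0 VC-HIT; vc=[14,4,8]

MISSES = 4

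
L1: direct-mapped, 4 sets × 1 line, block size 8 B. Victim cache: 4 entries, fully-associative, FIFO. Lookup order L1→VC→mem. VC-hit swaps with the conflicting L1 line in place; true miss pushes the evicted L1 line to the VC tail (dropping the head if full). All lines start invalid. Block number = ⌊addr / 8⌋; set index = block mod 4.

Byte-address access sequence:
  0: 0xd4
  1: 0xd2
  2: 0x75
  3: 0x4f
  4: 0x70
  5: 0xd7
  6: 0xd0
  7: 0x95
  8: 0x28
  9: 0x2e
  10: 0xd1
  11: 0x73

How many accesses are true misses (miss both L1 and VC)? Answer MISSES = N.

0: 0xd4 (blk 26, set 2) → MISS  vc=[]
1: 0xd2 (blk 26, set 2) → L1-HIT  vc=[]
2: 0x75 (blk 14, set 2) → MISS  vc=[26]
3: 0x4f (blk 9, set 1) → MISS  vc=[26]
4: 0x70 (blk 14, set 2) → L1-HIT  vc=[26]
5: 0xd7 (blk 26, set 2) → VC-HIT  vc=[14]
6: 0xd0 (blk 26, set 2) → L1-HIT  vc=[14]
7: 0x95 (blk 18, set 2) → MISS  vc=[14, 26]
8: 0x28 (blk 5, set 1) → MISS  vc=[14, 26, 9]
9: 0x2e (blk 5, set 1) → L1-HIT  vc=[14, 26, 9]
10: 0xd1 (blk 26, set 2) → VC-HIT  vc=[14, 18, 9]
11: 0x73 (blk 14, set 2) → VC-HIT  vc=[26, 18, 9]

MISSES = 5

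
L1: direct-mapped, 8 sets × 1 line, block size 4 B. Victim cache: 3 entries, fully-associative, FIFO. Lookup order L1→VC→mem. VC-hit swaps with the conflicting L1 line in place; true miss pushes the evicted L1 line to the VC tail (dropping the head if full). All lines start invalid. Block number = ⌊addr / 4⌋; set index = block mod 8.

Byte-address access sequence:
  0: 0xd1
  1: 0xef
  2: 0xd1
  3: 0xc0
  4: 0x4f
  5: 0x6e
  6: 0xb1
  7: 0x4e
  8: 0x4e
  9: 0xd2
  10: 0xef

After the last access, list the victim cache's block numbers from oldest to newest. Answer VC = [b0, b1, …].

VC = [19, 27, 44]

0: 0xd1 (blk 52, set 4) → MISS  vc=[]
1: 0xef (blk 59, set 3) → MISS  vc=[]
2: 0xd1 (blk 52, set 4) → L1-HIT  vc=[]
3: 0xc0 (blk 48, set 0) → MISS  vc=[]
4: 0x4f (blk 19, set 3) → MISS  vc=[59]
5: 0x6e (blk 27, set 3) → MISS  vc=[59, 19]
6: 0xb1 (blk 44, set 4) → MISS  vc=[59, 19, 52]
7: 0x4e (blk 19, set 3) → VC-HIT  vc=[59, 27, 52]
8: 0x4e (blk 19, set 3) → L1-HIT  vc=[59, 27, 52]
9: 0xd2 (blk 52, set 4) → VC-HIT  vc=[59, 27, 44]
10: 0xef (blk 59, set 3) → VC-HIT  vc=[19, 27, 44]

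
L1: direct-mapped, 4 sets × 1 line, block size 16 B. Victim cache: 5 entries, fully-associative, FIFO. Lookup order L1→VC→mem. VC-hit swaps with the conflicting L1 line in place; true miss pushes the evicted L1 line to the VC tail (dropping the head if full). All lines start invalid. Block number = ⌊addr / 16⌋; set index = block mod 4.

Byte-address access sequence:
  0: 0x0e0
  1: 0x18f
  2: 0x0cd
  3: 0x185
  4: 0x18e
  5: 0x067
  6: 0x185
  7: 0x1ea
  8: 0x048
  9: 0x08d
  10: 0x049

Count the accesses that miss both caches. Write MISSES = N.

MISSES = 7

  [0] addr=0xe0 blk=14 s=2: MISS | VC []
  [1] addr=0x18f blk=24 s=0: MISS | VC []
  [2] addr=0xcd blk=12 s=0: MISS | VC [24]
  [3] addr=0x185 blk=24 s=0: VC-HIT | VC [12]
  [4] addr=0x18e blk=24 s=0: L1-HIT | VC [12]
  [5] addr=0x67 blk=6 s=2: MISS | VC [12, 14]
  [6] addr=0x185 blk=24 s=0: L1-HIT | VC [12, 14]
  [7] addr=0x1ea blk=30 s=2: MISS | VC [12, 14, 6]
  [8] addr=0x48 blk=4 s=0: MISS | VC [12, 14, 6, 24]
  [9] addr=0x8d blk=8 s=0: MISS | VC [12, 14, 6, 24, 4]
  [10] addr=0x49 blk=4 s=0: VC-HIT | VC [12, 14, 6, 24, 8]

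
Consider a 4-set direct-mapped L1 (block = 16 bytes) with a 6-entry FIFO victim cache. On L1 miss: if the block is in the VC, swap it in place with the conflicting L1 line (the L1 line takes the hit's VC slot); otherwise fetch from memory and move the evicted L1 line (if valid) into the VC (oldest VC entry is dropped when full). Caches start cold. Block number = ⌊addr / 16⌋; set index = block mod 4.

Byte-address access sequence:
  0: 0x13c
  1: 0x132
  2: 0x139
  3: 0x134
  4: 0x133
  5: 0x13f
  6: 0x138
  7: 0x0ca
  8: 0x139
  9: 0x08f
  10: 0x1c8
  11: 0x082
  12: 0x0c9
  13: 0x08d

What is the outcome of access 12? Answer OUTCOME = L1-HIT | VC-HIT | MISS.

#0 0x13c→b19/s3 MISS; vc=[]
#1 0x132→b19/s3 L1-HIT; vc=[]
#2 0x139→b19/s3 L1-HIT; vc=[]
#3 0x134→b19/s3 L1-HIT; vc=[]
#4 0x133→b19/s3 L1-HIT; vc=[]
#5 0x13f→b19/s3 L1-HIT; vc=[]
#6 0x138→b19/s3 L1-HIT; vc=[]
#7 0xca→b12/s0 MISS; vc=[]
#8 0x139→b19/s3 L1-HIT; vc=[]
#9 0x8f→b8/s0 MISS; vc=[12]
#10 0x1c8→b28/s0 MISS; vc=[12,8]
#11 0x82→b8/s0 VC-HIT; vc=[12,28]
#12 0xc9→b12/s0 VC-HIT; vc=[8,28]
#13 0x8d→b8/s0 VC-HIT; vc=[12,28]

OUTCOME = VC-HIT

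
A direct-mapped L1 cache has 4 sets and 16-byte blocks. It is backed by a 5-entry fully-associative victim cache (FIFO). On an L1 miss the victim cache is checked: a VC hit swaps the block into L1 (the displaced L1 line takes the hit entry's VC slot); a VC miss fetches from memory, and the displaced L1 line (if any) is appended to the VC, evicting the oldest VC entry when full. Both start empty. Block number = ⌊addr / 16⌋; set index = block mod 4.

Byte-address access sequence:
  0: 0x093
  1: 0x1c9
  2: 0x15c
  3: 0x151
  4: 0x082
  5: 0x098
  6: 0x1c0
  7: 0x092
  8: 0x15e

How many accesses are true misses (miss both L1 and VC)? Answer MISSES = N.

  [0] addr=0x93 blk=9 s=1: MISS | VC []
  [1] addr=0x1c9 blk=28 s=0: MISS | VC []
  [2] addr=0x15c blk=21 s=1: MISS | VC [9]
  [3] addr=0x151 blk=21 s=1: L1-HIT | VC [9]
  [4] addr=0x82 blk=8 s=0: MISS | VC [9, 28]
  [5] addr=0x98 blk=9 s=1: VC-HIT | VC [21, 28]
  [6] addr=0x1c0 blk=28 s=0: VC-HIT | VC [21, 8]
  [7] addr=0x92 blk=9 s=1: L1-HIT | VC [21, 8]
  [8] addr=0x15e blk=21 s=1: VC-HIT | VC [9, 8]

MISSES = 4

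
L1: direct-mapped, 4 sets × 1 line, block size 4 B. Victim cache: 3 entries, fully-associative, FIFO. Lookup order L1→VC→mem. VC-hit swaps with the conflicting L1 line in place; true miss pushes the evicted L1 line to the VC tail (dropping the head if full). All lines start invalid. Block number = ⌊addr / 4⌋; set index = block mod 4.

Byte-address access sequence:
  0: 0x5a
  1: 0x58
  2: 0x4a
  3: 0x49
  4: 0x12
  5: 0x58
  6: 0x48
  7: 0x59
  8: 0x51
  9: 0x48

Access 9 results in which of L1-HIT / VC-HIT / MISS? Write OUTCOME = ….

OUTCOME = VC-HIT

0: 0x5a (blk 22, set 2) → MISS  vc=[]
1: 0x58 (blk 22, set 2) → L1-HIT  vc=[]
2: 0x4a (blk 18, set 2) → MISS  vc=[22]
3: 0x49 (blk 18, set 2) → L1-HIT  vc=[22]
4: 0x12 (blk 4, set 0) → MISS  vc=[22]
5: 0x58 (blk 22, set 2) → VC-HIT  vc=[18]
6: 0x48 (blk 18, set 2) → VC-HIT  vc=[22]
7: 0x59 (blk 22, set 2) → VC-HIT  vc=[18]
8: 0x51 (blk 20, set 0) → MISS  vc=[18, 4]
9: 0x48 (blk 18, set 2) → VC-HIT  vc=[22, 4]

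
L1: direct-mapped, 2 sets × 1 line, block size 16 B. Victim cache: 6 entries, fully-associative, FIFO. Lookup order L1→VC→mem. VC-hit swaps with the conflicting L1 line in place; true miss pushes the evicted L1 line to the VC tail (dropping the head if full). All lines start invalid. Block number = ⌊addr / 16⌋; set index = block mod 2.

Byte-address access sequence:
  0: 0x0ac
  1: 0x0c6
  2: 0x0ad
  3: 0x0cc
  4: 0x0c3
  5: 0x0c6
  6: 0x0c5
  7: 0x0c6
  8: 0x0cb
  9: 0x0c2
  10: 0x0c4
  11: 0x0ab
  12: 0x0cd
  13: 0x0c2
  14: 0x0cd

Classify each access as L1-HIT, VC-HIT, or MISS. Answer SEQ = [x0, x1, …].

SEQ = [MISS, MISS, VC-HIT, VC-HIT, L1-HIT, L1-HIT, L1-HIT, L1-HIT, L1-HIT, L1-HIT, L1-HIT, VC-HIT, VC-HIT, L1-HIT, L1-HIT]

#0 0xac→b10/s0 MISS; vc=[]
#1 0xc6→b12/s0 MISS; vc=[10]
#2 0xad→b10/s0 VC-HIT; vc=[12]
#3 0xcc→b12/s0 VC-HIT; vc=[10]
#4 0xc3→b12/s0 L1-HIT; vc=[10]
#5 0xc6→b12/s0 L1-HIT; vc=[10]
#6 0xc5→b12/s0 L1-HIT; vc=[10]
#7 0xc6→b12/s0 L1-HIT; vc=[10]
#8 0xcb→b12/s0 L1-HIT; vc=[10]
#9 0xc2→b12/s0 L1-HIT; vc=[10]
#10 0xc4→b12/s0 L1-HIT; vc=[10]
#11 0xab→b10/s0 VC-HIT; vc=[12]
#12 0xcd→b12/s0 VC-HIT; vc=[10]
#13 0xc2→b12/s0 L1-HIT; vc=[10]
#14 0xcd→b12/s0 L1-HIT; vc=[10]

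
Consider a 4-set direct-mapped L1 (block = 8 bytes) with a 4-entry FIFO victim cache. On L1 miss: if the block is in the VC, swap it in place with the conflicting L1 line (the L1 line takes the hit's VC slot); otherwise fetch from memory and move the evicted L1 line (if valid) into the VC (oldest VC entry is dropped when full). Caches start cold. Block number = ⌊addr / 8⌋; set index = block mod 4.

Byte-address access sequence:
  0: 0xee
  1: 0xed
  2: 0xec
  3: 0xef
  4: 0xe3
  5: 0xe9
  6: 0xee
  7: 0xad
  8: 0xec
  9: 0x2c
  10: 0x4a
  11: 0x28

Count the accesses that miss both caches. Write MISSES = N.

0: 0xee (blk 29, set 1) → MISS  vc=[]
1: 0xed (blk 29, set 1) → L1-HIT  vc=[]
2: 0xec (blk 29, set 1) → L1-HIT  vc=[]
3: 0xef (blk 29, set 1) → L1-HIT  vc=[]
4: 0xe3 (blk 28, set 0) → MISS  vc=[]
5: 0xe9 (blk 29, set 1) → L1-HIT  vc=[]
6: 0xee (blk 29, set 1) → L1-HIT  vc=[]
7: 0xad (blk 21, set 1) → MISS  vc=[29]
8: 0xec (blk 29, set 1) → VC-HIT  vc=[21]
9: 0x2c (blk 5, set 1) → MISS  vc=[21, 29]
10: 0x4a (blk 9, set 1) → MISS  vc=[21, 29, 5]
11: 0x28 (blk 5, set 1) → VC-HIT  vc=[21, 29, 9]

MISSES = 5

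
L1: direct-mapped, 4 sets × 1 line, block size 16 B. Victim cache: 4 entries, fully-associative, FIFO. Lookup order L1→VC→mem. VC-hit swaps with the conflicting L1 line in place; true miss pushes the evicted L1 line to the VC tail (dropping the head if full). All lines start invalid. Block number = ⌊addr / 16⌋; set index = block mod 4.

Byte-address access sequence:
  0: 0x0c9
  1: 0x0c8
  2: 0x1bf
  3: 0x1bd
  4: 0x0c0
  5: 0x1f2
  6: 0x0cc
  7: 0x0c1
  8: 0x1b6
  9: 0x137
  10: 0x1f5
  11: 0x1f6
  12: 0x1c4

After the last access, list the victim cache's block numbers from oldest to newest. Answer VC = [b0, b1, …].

  [0] addr=0xc9 blk=12 s=0: MISS | VC []
  [1] addr=0xc8 blk=12 s=0: L1-HIT | VC []
  [2] addr=0x1bf blk=27 s=3: MISS | VC []
  [3] addr=0x1bd blk=27 s=3: L1-HIT | VC []
  [4] addr=0xc0 blk=12 s=0: L1-HIT | VC []
  [5] addr=0x1f2 blk=31 s=3: MISS | VC [27]
  [6] addr=0xcc blk=12 s=0: L1-HIT | VC [27]
  [7] addr=0xc1 blk=12 s=0: L1-HIT | VC [27]
  [8] addr=0x1b6 blk=27 s=3: VC-HIT | VC [31]
  [9] addr=0x137 blk=19 s=3: MISS | VC [31, 27]
  [10] addr=0x1f5 blk=31 s=3: VC-HIT | VC [19, 27]
  [11] addr=0x1f6 blk=31 s=3: L1-HIT | VC [19, 27]
  [12] addr=0x1c4 blk=28 s=0: MISS | VC [19, 27, 12]

VC = [19, 27, 12]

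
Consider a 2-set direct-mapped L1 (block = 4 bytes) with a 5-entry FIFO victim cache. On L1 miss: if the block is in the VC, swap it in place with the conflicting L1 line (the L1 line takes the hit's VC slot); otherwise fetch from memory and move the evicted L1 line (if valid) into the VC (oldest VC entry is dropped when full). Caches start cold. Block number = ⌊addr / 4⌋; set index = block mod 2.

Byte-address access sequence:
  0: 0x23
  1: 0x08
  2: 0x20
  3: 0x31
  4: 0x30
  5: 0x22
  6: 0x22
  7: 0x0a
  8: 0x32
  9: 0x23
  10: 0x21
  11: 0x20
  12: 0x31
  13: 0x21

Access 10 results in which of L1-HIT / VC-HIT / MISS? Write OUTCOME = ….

  [0] addr=0x23 blk=8 s=0: MISS | VC []
  [1] addr=0x8 blk=2 s=0: MISS | VC [8]
  [2] addr=0x20 blk=8 s=0: VC-HIT | VC [2]
  [3] addr=0x31 blk=12 s=0: MISS | VC [2, 8]
  [4] addr=0x30 blk=12 s=0: L1-HIT | VC [2, 8]
  [5] addr=0x22 blk=8 s=0: VC-HIT | VC [2, 12]
  [6] addr=0x22 blk=8 s=0: L1-HIT | VC [2, 12]
  [7] addr=0xa blk=2 s=0: VC-HIT | VC [8, 12]
  [8] addr=0x32 blk=12 s=0: VC-HIT | VC [8, 2]
  [9] addr=0x23 blk=8 s=0: VC-HIT | VC [12, 2]
  [10] addr=0x21 blk=8 s=0: L1-HIT | VC [12, 2]
  [11] addr=0x20 blk=8 s=0: L1-HIT | VC [12, 2]
  [12] addr=0x31 blk=12 s=0: VC-HIT | VC [8, 2]
  [13] addr=0x21 blk=8 s=0: VC-HIT | VC [12, 2]

OUTCOME = L1-HIT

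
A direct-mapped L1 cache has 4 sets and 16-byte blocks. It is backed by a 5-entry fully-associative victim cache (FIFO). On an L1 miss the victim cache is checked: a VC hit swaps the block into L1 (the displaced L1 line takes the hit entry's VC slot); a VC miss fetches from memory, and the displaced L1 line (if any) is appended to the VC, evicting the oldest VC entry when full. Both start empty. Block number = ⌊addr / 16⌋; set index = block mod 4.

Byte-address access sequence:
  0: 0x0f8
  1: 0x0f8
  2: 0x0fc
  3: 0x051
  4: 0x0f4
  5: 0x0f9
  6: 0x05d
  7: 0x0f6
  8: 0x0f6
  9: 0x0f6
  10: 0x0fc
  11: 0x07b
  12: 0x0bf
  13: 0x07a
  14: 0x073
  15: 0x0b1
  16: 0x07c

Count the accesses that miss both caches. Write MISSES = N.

MISSES = 4

  [0] addr=0xf8 blk=15 s=3: MISS | VC []
  [1] addr=0xf8 blk=15 s=3: L1-HIT | VC []
  [2] addr=0xfc blk=15 s=3: L1-HIT | VC []
  [3] addr=0x51 blk=5 s=1: MISS | VC []
  [4] addr=0xf4 blk=15 s=3: L1-HIT | VC []
  [5] addr=0xf9 blk=15 s=3: L1-HIT | VC []
  [6] addr=0x5d blk=5 s=1: L1-HIT | VC []
  [7] addr=0xf6 blk=15 s=3: L1-HIT | VC []
  [8] addr=0xf6 blk=15 s=3: L1-HIT | VC []
  [9] addr=0xf6 blk=15 s=3: L1-HIT | VC []
  [10] addr=0xfc blk=15 s=3: L1-HIT | VC []
  [11] addr=0x7b blk=7 s=3: MISS | VC [15]
  [12] addr=0xbf blk=11 s=3: MISS | VC [15, 7]
  [13] addr=0x7a blk=7 s=3: VC-HIT | VC [15, 11]
  [14] addr=0x73 blk=7 s=3: L1-HIT | VC [15, 11]
  [15] addr=0xb1 blk=11 s=3: VC-HIT | VC [15, 7]
  [16] addr=0x7c blk=7 s=3: VC-HIT | VC [15, 11]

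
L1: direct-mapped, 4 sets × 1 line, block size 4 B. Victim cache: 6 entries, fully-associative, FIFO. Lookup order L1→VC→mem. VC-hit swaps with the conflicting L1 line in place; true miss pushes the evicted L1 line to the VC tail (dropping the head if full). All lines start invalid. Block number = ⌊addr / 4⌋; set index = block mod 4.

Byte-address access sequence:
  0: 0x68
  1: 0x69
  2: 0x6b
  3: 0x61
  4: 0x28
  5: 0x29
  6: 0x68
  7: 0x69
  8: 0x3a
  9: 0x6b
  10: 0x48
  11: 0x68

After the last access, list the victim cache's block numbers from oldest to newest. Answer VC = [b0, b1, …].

VC = [10, 14, 18]

#0 0x68→b26/s2 MISS; vc=[]
#1 0x69→b26/s2 L1-HIT; vc=[]
#2 0x6b→b26/s2 L1-HIT; vc=[]
#3 0x61→b24/s0 MISS; vc=[]
#4 0x28→b10/s2 MISS; vc=[26]
#5 0x29→b10/s2 L1-HIT; vc=[26]
#6 0x68→b26/s2 VC-HIT; vc=[10]
#7 0x69→b26/s2 L1-HIT; vc=[10]
#8 0x3a→b14/s2 MISS; vc=[10,26]
#9 0x6b→b26/s2 VC-HIT; vc=[10,14]
#10 0x48→b18/s2 MISS; vc=[10,14,26]
#11 0x68→b26/s2 VC-HIT; vc=[10,14,18]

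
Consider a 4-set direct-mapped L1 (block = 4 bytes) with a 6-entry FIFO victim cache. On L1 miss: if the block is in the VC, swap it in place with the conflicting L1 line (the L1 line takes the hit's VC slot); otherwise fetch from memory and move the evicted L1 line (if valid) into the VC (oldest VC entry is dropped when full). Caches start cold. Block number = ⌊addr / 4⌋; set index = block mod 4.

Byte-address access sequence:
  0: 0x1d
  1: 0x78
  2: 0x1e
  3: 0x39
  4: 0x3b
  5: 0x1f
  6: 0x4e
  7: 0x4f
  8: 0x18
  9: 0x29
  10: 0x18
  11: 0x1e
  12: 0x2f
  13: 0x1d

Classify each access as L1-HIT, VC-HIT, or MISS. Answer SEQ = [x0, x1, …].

SEQ = [MISS, MISS, L1-HIT, MISS, L1-HIT, L1-HIT, MISS, L1-HIT, MISS, MISS, VC-HIT, VC-HIT, MISS, VC-HIT]

  [0] addr=0x1d blk=7 s=3: MISS | VC []
  [1] addr=0x78 blk=30 s=2: MISS | VC []
  [2] addr=0x1e blk=7 s=3: L1-HIT | VC []
  [3] addr=0x39 blk=14 s=2: MISS | VC [30]
  [4] addr=0x3b blk=14 s=2: L1-HIT | VC [30]
  [5] addr=0x1f blk=7 s=3: L1-HIT | VC [30]
  [6] addr=0x4e blk=19 s=3: MISS | VC [30, 7]
  [7] addr=0x4f blk=19 s=3: L1-HIT | VC [30, 7]
  [8] addr=0x18 blk=6 s=2: MISS | VC [30, 7, 14]
  [9] addr=0x29 blk=10 s=2: MISS | VC [30, 7, 14, 6]
  [10] addr=0x18 blk=6 s=2: VC-HIT | VC [30, 7, 14, 10]
  [11] addr=0x1e blk=7 s=3: VC-HIT | VC [30, 19, 14, 10]
  [12] addr=0x2f blk=11 s=3: MISS | VC [30, 19, 14, 10, 7]
  [13] addr=0x1d blk=7 s=3: VC-HIT | VC [30, 19, 14, 10, 11]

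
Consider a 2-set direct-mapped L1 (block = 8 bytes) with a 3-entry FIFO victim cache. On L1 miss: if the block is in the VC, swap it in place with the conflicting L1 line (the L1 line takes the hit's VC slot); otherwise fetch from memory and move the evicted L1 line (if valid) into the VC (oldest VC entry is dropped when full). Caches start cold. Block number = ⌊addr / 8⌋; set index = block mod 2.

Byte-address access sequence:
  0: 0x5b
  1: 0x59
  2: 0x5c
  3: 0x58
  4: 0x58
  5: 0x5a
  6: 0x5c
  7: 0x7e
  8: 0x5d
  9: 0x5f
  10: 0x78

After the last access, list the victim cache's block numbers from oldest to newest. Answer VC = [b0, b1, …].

  [0] addr=0x5b blk=11 s=1: MISS | VC []
  [1] addr=0x59 blk=11 s=1: L1-HIT | VC []
  [2] addr=0x5c blk=11 s=1: L1-HIT | VC []
  [3] addr=0x58 blk=11 s=1: L1-HIT | VC []
  [4] addr=0x58 blk=11 s=1: L1-HIT | VC []
  [5] addr=0x5a blk=11 s=1: L1-HIT | VC []
  [6] addr=0x5c blk=11 s=1: L1-HIT | VC []
  [7] addr=0x7e blk=15 s=1: MISS | VC [11]
  [8] addr=0x5d blk=11 s=1: VC-HIT | VC [15]
  [9] addr=0x5f blk=11 s=1: L1-HIT | VC [15]
  [10] addr=0x78 blk=15 s=1: VC-HIT | VC [11]

VC = [11]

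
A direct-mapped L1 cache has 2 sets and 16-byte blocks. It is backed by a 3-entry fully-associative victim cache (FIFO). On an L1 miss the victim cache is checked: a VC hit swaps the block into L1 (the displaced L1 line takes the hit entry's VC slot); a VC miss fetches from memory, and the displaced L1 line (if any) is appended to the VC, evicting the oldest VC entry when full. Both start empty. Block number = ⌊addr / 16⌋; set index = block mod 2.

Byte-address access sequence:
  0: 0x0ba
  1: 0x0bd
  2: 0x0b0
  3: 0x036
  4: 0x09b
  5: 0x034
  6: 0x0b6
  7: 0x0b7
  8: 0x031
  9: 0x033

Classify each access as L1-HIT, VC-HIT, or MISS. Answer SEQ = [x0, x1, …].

SEQ = [MISS, L1-HIT, L1-HIT, MISS, MISS, VC-HIT, VC-HIT, L1-HIT, VC-HIT, L1-HIT]

#0 0xba→b11/s1 MISS; vc=[]
#1 0xbd→b11/s1 L1-HIT; vc=[]
#2 0xb0→b11/s1 L1-HIT; vc=[]
#3 0x36→b3/s1 MISS; vc=[11]
#4 0x9b→b9/s1 MISS; vc=[11,3]
#5 0x34→b3/s1 VC-HIT; vc=[11,9]
#6 0xb6→b11/s1 VC-HIT; vc=[3,9]
#7 0xb7→b11/s1 L1-HIT; vc=[3,9]
#8 0x31→b3/s1 VC-HIT; vc=[11,9]
#9 0x33→b3/s1 L1-HIT; vc=[11,9]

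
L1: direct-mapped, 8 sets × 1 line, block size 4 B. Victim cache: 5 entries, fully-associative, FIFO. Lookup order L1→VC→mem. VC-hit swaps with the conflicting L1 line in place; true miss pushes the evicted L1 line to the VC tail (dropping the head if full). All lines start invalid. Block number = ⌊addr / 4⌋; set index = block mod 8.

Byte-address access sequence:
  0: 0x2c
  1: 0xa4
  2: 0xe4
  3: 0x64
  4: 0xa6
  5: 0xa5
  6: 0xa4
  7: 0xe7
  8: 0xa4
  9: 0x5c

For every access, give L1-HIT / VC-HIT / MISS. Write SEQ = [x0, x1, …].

  [0] addr=0x2c blk=11 s=3: MISS | VC []
  [1] addr=0xa4 blk=41 s=1: MISS | VC []
  [2] addr=0xe4 blk=57 s=1: MISS | VC [41]
  [3] addr=0x64 blk=25 s=1: MISS | VC [41, 57]
  [4] addr=0xa6 blk=41 s=1: VC-HIT | VC [25, 57]
  [5] addr=0xa5 blk=41 s=1: L1-HIT | VC [25, 57]
  [6] addr=0xa4 blk=41 s=1: L1-HIT | VC [25, 57]
  [7] addr=0xe7 blk=57 s=1: VC-HIT | VC [25, 41]
  [8] addr=0xa4 blk=41 s=1: VC-HIT | VC [25, 57]
  [9] addr=0x5c blk=23 s=7: MISS | VC [25, 57]

SEQ = [MISS, MISS, MISS, MISS, VC-HIT, L1-HIT, L1-HIT, VC-HIT, VC-HIT, MISS]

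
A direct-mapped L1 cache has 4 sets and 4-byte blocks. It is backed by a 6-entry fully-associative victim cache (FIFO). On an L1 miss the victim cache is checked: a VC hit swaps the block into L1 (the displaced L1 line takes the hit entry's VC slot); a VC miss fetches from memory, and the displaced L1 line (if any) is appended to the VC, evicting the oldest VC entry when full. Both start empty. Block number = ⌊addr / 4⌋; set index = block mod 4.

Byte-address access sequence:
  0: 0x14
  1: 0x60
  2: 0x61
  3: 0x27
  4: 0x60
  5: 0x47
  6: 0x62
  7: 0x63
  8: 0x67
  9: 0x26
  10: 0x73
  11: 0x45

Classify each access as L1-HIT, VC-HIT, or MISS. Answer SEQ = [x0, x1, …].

#0 0x14→b5/s1 MISS; vc=[]
#1 0x60→b24/s0 MISS; vc=[]
#2 0x61→b24/s0 L1-HIT; vc=[]
#3 0x27→b9/s1 MISS; vc=[5]
#4 0x60→b24/s0 L1-HIT; vc=[5]
#5 0x47→b17/s1 MISS; vc=[5,9]
#6 0x62→b24/s0 L1-HIT; vc=[5,9]
#7 0x63→b24/s0 L1-HIT; vc=[5,9]
#8 0x67→b25/s1 MISS; vc=[5,9,17]
#9 0x26→b9/s1 VC-HIT; vc=[5,25,17]
#10 0x73→b28/s0 MISS; vc=[5,25,17,24]
#11 0x45→b17/s1 VC-HIT; vc=[5,25,9,24]

SEQ = [MISS, MISS, L1-HIT, MISS, L1-HIT, MISS, L1-HIT, L1-HIT, MISS, VC-HIT, MISS, VC-HIT]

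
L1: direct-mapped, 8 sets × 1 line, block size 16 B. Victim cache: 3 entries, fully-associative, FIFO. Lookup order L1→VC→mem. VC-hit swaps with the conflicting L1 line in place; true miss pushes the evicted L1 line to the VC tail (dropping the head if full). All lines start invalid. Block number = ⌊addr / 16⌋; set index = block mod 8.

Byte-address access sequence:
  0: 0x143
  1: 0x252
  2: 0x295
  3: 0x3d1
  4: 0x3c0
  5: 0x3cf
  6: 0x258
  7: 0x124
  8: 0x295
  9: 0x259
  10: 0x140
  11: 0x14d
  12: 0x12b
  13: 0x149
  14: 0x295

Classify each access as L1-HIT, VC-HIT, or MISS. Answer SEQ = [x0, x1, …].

SEQ = [MISS, MISS, MISS, MISS, MISS, L1-HIT, VC-HIT, MISS, L1-HIT, L1-HIT, VC-HIT, L1-HIT, L1-HIT, L1-HIT, L1-HIT]

0: 0x143 (blk 20, set 4) → MISS  vc=[]
1: 0x252 (blk 37, set 5) → MISS  vc=[]
2: 0x295 (blk 41, set 1) → MISS  vc=[]
3: 0x3d1 (blk 61, set 5) → MISS  vc=[37]
4: 0x3c0 (blk 60, set 4) → MISS  vc=[37, 20]
5: 0x3cf (blk 60, set 4) → L1-HIT  vc=[37, 20]
6: 0x258 (blk 37, set 5) → VC-HIT  vc=[61, 20]
7: 0x124 (blk 18, set 2) → MISS  vc=[61, 20]
8: 0x295 (blk 41, set 1) → L1-HIT  vc=[61, 20]
9: 0x259 (blk 37, set 5) → L1-HIT  vc=[61, 20]
10: 0x140 (blk 20, set 4) → VC-HIT  vc=[61, 60]
11: 0x14d (blk 20, set 4) → L1-HIT  vc=[61, 60]
12: 0x12b (blk 18, set 2) → L1-HIT  vc=[61, 60]
13: 0x149 (blk 20, set 4) → L1-HIT  vc=[61, 60]
14: 0x295 (blk 41, set 1) → L1-HIT  vc=[61, 60]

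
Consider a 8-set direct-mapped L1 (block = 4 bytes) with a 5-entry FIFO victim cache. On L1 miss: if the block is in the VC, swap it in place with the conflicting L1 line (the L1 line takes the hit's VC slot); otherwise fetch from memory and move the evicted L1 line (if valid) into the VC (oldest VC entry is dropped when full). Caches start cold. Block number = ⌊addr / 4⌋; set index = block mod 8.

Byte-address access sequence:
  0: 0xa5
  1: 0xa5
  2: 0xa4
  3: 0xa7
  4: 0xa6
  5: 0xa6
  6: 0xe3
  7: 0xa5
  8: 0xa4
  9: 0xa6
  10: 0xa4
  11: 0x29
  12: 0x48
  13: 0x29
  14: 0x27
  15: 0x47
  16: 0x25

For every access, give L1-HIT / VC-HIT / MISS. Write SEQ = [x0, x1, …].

#0 0xa5→b41/s1 MISS; vc=[]
#1 0xa5→b41/s1 L1-HIT; vc=[]
#2 0xa4→b41/s1 L1-HIT; vc=[]
#3 0xa7→b41/s1 L1-HIT; vc=[]
#4 0xa6→b41/s1 L1-HIT; vc=[]
#5 0xa6→b41/s1 L1-HIT; vc=[]
#6 0xe3→b56/s0 MISS; vc=[]
#7 0xa5→b41/s1 L1-HIT; vc=[]
#8 0xa4→b41/s1 L1-HIT; vc=[]
#9 0xa6→b41/s1 L1-HIT; vc=[]
#10 0xa4→b41/s1 L1-HIT; vc=[]
#11 0x29→b10/s2 MISS; vc=[]
#12 0x48→b18/s2 MISS; vc=[10]
#13 0x29→b10/s2 VC-HIT; vc=[18]
#14 0x27→b9/s1 MISS; vc=[18,41]
#15 0x47→b17/s1 MISS; vc=[18,41,9]
#16 0x25→b9/s1 VC-HIT; vc=[18,41,17]

SEQ = [MISS, L1-HIT, L1-HIT, L1-HIT, L1-HIT, L1-HIT, MISS, L1-HIT, L1-HIT, L1-HIT, L1-HIT, MISS, MISS, VC-HIT, MISS, MISS, VC-HIT]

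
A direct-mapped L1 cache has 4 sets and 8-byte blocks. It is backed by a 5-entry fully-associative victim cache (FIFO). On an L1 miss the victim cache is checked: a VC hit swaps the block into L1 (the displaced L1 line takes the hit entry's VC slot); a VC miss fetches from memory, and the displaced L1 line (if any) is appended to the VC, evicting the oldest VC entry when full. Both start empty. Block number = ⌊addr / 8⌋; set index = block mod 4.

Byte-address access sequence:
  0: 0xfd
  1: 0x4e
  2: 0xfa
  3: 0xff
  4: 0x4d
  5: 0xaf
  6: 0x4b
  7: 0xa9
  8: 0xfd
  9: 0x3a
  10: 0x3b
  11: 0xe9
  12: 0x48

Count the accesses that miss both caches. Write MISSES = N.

MISSES = 5

  [0] addr=0xfd blk=31 s=3: MISS | VC []
  [1] addr=0x4e blk=9 s=1: MISS | VC []
  [2] addr=0xfa blk=31 s=3: L1-HIT | VC []
  [3] addr=0xff blk=31 s=3: L1-HIT | VC []
  [4] addr=0x4d blk=9 s=1: L1-HIT | VC []
  [5] addr=0xaf blk=21 s=1: MISS | VC [9]
  [6] addr=0x4b blk=9 s=1: VC-HIT | VC [21]
  [7] addr=0xa9 blk=21 s=1: VC-HIT | VC [9]
  [8] addr=0xfd blk=31 s=3: L1-HIT | VC [9]
  [9] addr=0x3a blk=7 s=3: MISS | VC [9, 31]
  [10] addr=0x3b blk=7 s=3: L1-HIT | VC [9, 31]
  [11] addr=0xe9 blk=29 s=1: MISS | VC [9, 31, 21]
  [12] addr=0x48 blk=9 s=1: VC-HIT | VC [29, 31, 21]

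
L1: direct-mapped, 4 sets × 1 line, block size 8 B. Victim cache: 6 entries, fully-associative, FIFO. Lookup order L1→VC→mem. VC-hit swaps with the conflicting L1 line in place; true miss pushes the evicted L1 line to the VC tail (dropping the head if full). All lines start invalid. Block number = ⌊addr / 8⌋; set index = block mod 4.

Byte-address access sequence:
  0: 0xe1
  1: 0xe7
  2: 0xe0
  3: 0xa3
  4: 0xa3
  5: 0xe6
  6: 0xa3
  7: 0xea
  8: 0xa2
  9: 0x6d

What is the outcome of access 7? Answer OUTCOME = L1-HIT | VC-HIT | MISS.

  [0] addr=0xe1 blk=28 s=0: MISS | VC []
  [1] addr=0xe7 blk=28 s=0: L1-HIT | VC []
  [2] addr=0xe0 blk=28 s=0: L1-HIT | VC []
  [3] addr=0xa3 blk=20 s=0: MISS | VC [28]
  [4] addr=0xa3 blk=20 s=0: L1-HIT | VC [28]
  [5] addr=0xe6 blk=28 s=0: VC-HIT | VC [20]
  [6] addr=0xa3 blk=20 s=0: VC-HIT | VC [28]
  [7] addr=0xea blk=29 s=1: MISS | VC [28]
  [8] addr=0xa2 blk=20 s=0: L1-HIT | VC [28]
  [9] addr=0x6d blk=13 s=1: MISS | VC [28, 29]

OUTCOME = MISS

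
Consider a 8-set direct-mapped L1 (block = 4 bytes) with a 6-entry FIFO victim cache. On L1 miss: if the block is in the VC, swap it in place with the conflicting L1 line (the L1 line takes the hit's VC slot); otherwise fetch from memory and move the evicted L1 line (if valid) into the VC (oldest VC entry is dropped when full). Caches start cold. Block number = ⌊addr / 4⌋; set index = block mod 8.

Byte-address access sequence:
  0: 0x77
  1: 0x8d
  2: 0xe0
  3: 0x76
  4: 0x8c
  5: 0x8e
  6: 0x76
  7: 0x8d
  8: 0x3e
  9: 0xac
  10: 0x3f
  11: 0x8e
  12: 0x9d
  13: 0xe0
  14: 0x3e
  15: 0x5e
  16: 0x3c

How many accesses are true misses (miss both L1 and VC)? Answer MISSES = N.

0: 0x77 (blk 29, set 5) → MISS  vc=[]
1: 0x8d (blk 35, set 3) → MISS  vc=[]
2: 0xe0 (blk 56, set 0) → MISS  vc=[]
3: 0x76 (blk 29, set 5) → L1-HIT  vc=[]
4: 0x8c (blk 35, set 3) → L1-HIT  vc=[]
5: 0x8e (blk 35, set 3) → L1-HIT  vc=[]
6: 0x76 (blk 29, set 5) → L1-HIT  vc=[]
7: 0x8d (blk 35, set 3) → L1-HIT  vc=[]
8: 0x3e (blk 15, set 7) → MISS  vc=[]
9: 0xac (blk 43, set 3) → MISS  vc=[35]
10: 0x3f (blk 15, set 7) → L1-HIT  vc=[35]
11: 0x8e (blk 35, set 3) → VC-HIT  vc=[43]
12: 0x9d (blk 39, set 7) → MISS  vc=[43, 15]
13: 0xe0 (blk 56, set 0) → L1-HIT  vc=[43, 15]
14: 0x3e (blk 15, set 7) → VC-HIT  vc=[43, 39]
15: 0x5e (blk 23, set 7) → MISS  vc=[43, 39, 15]
16: 0x3c (blk 15, set 7) → VC-HIT  vc=[43, 39, 23]

MISSES = 7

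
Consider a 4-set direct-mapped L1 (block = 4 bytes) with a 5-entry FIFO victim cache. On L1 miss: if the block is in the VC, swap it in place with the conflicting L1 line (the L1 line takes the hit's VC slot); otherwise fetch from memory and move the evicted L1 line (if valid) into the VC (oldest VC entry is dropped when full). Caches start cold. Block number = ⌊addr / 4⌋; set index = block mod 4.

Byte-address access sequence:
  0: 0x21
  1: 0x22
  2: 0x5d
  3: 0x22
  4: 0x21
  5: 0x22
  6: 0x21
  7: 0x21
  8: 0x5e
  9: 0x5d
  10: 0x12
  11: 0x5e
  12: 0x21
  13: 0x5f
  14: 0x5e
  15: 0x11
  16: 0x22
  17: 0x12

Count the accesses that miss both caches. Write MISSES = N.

0: 0x21 (blk 8, set 0) → MISS  vc=[]
1: 0x22 (blk 8, set 0) → L1-HIT  vc=[]
2: 0x5d (blk 23, set 3) → MISS  vc=[]
3: 0x22 (blk 8, set 0) → L1-HIT  vc=[]
4: 0x21 (blk 8, set 0) → L1-HIT  vc=[]
5: 0x22 (blk 8, set 0) → L1-HIT  vc=[]
6: 0x21 (blk 8, set 0) → L1-HIT  vc=[]
7: 0x21 (blk 8, set 0) → L1-HIT  vc=[]
8: 0x5e (blk 23, set 3) → L1-HIT  vc=[]
9: 0x5d (blk 23, set 3) → L1-HIT  vc=[]
10: 0x12 (blk 4, set 0) → MISS  vc=[8]
11: 0x5e (blk 23, set 3) → L1-HIT  vc=[8]
12: 0x21 (blk 8, set 0) → VC-HIT  vc=[4]
13: 0x5f (blk 23, set 3) → L1-HIT  vc=[4]
14: 0x5e (blk 23, set 3) → L1-HIT  vc=[4]
15: 0x11 (blk 4, set 0) → VC-HIT  vc=[8]
16: 0x22 (blk 8, set 0) → VC-HIT  vc=[4]
17: 0x12 (blk 4, set 0) → VC-HIT  vc=[8]

MISSES = 3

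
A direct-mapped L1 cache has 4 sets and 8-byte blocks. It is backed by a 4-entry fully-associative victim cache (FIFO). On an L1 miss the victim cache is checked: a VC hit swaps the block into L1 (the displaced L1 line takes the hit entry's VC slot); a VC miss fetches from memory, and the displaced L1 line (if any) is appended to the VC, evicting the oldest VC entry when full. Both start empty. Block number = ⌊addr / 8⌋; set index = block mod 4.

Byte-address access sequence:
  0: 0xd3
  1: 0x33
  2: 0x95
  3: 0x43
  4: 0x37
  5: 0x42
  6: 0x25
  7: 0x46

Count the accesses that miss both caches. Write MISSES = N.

MISSES = 5

0: 0xd3 (blk 26, set 2) → MISS  vc=[]
1: 0x33 (blk 6, set 2) → MISS  vc=[26]
2: 0x95 (blk 18, set 2) → MISS  vc=[26, 6]
3: 0x43 (blk 8, set 0) → MISS  vc=[26, 6]
4: 0x37 (blk 6, set 2) → VC-HIT  vc=[26, 18]
5: 0x42 (blk 8, set 0) → L1-HIT  vc=[26, 18]
6: 0x25 (blk 4, set 0) → MISS  vc=[26, 18, 8]
7: 0x46 (blk 8, set 0) → VC-HIT  vc=[26, 18, 4]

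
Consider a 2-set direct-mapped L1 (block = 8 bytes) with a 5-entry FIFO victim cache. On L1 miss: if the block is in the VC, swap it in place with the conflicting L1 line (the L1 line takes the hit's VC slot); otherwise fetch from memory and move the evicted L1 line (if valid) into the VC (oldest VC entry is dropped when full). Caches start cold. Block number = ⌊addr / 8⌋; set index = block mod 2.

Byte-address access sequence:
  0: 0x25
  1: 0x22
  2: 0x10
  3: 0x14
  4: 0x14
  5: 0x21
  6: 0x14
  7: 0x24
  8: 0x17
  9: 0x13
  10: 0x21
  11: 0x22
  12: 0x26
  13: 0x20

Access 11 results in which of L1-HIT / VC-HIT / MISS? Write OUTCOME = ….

  [0] addr=0x25 blk=4 s=0: MISS | VC []
  [1] addr=0x22 blk=4 s=0: L1-HIT | VC []
  [2] addr=0x10 blk=2 s=0: MISS | VC [4]
  [3] addr=0x14 blk=2 s=0: L1-HIT | VC [4]
  [4] addr=0x14 blk=2 s=0: L1-HIT | VC [4]
  [5] addr=0x21 blk=4 s=0: VC-HIT | VC [2]
  [6] addr=0x14 blk=2 s=0: VC-HIT | VC [4]
  [7] addr=0x24 blk=4 s=0: VC-HIT | VC [2]
  [8] addr=0x17 blk=2 s=0: VC-HIT | VC [4]
  [9] addr=0x13 blk=2 s=0: L1-HIT | VC [4]
  [10] addr=0x21 blk=4 s=0: VC-HIT | VC [2]
  [11] addr=0x22 blk=4 s=0: L1-HIT | VC [2]
  [12] addr=0x26 blk=4 s=0: L1-HIT | VC [2]
  [13] addr=0x20 blk=4 s=0: L1-HIT | VC [2]

OUTCOME = L1-HIT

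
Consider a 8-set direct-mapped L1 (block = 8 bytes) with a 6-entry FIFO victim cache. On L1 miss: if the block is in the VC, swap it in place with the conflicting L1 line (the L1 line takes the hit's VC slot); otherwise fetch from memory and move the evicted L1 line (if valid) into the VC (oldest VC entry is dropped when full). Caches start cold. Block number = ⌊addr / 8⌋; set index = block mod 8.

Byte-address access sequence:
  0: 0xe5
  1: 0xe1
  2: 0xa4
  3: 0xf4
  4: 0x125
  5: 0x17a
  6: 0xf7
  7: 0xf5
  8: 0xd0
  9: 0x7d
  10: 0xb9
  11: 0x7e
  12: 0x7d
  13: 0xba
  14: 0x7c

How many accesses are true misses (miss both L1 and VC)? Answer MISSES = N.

MISSES = 8

#0 0xe5→b28/s4 MISS; vc=[]
#1 0xe1→b28/s4 L1-HIT; vc=[]
#2 0xa4→b20/s4 MISS; vc=[28]
#3 0xf4→b30/s6 MISS; vc=[28]
#4 0x125→b36/s4 MISS; vc=[28,20]
#5 0x17a→b47/s7 MISS; vc=[28,20]
#6 0xf7→b30/s6 L1-HIT; vc=[28,20]
#7 0xf5→b30/s6 L1-HIT; vc=[28,20]
#8 0xd0→b26/s2 MISS; vc=[28,20]
#9 0x7d→b15/s7 MISS; vc=[28,20,47]
#10 0xb9→b23/s7 MISS; vc=[28,20,47,15]
#11 0x7e→b15/s7 VC-HIT; vc=[28,20,47,23]
#12 0x7d→b15/s7 L1-HIT; vc=[28,20,47,23]
#13 0xba→b23/s7 VC-HIT; vc=[28,20,47,15]
#14 0x7c→b15/s7 VC-HIT; vc=[28,20,47,23]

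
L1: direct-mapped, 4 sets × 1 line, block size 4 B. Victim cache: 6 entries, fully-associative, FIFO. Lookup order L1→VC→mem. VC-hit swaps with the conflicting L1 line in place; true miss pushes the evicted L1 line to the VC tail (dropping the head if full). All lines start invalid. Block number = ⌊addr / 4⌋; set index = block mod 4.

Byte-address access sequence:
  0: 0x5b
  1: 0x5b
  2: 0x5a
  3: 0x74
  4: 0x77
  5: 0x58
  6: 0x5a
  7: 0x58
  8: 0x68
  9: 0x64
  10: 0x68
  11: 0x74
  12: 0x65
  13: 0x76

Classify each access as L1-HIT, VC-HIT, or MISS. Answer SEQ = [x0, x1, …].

SEQ = [MISS, L1-HIT, L1-HIT, MISS, L1-HIT, L1-HIT, L1-HIT, L1-HIT, MISS, MISS, L1-HIT, VC-HIT, VC-HIT, VC-HIT]

0: 0x5b (blk 22, set 2) → MISS  vc=[]
1: 0x5b (blk 22, set 2) → L1-HIT  vc=[]
2: 0x5a (blk 22, set 2) → L1-HIT  vc=[]
3: 0x74 (blk 29, set 1) → MISS  vc=[]
4: 0x77 (blk 29, set 1) → L1-HIT  vc=[]
5: 0x58 (blk 22, set 2) → L1-HIT  vc=[]
6: 0x5a (blk 22, set 2) → L1-HIT  vc=[]
7: 0x58 (blk 22, set 2) → L1-HIT  vc=[]
8: 0x68 (blk 26, set 2) → MISS  vc=[22]
9: 0x64 (blk 25, set 1) → MISS  vc=[22, 29]
10: 0x68 (blk 26, set 2) → L1-HIT  vc=[22, 29]
11: 0x74 (blk 29, set 1) → VC-HIT  vc=[22, 25]
12: 0x65 (blk 25, set 1) → VC-HIT  vc=[22, 29]
13: 0x76 (blk 29, set 1) → VC-HIT  vc=[22, 25]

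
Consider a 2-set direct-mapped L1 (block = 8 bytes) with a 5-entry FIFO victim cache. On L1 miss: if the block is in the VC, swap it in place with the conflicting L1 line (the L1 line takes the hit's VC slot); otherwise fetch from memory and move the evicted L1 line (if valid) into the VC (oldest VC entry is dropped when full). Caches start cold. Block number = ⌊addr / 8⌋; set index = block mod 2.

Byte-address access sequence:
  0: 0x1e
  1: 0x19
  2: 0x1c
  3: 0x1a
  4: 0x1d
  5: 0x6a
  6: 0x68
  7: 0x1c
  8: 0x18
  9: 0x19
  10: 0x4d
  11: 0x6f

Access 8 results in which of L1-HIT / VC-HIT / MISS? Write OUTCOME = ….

  [0] addr=0x1e blk=3 s=1: MISS | VC []
  [1] addr=0x19 blk=3 s=1: L1-HIT | VC []
  [2] addr=0x1c blk=3 s=1: L1-HIT | VC []
  [3] addr=0x1a blk=3 s=1: L1-HIT | VC []
  [4] addr=0x1d blk=3 s=1: L1-HIT | VC []
  [5] addr=0x6a blk=13 s=1: MISS | VC [3]
  [6] addr=0x68 blk=13 s=1: L1-HIT | VC [3]
  [7] addr=0x1c blk=3 s=1: VC-HIT | VC [13]
  [8] addr=0x18 blk=3 s=1: L1-HIT | VC [13]
  [9] addr=0x19 blk=3 s=1: L1-HIT | VC [13]
  [10] addr=0x4d blk=9 s=1: MISS | VC [13, 3]
  [11] addr=0x6f blk=13 s=1: VC-HIT | VC [9, 3]

OUTCOME = L1-HIT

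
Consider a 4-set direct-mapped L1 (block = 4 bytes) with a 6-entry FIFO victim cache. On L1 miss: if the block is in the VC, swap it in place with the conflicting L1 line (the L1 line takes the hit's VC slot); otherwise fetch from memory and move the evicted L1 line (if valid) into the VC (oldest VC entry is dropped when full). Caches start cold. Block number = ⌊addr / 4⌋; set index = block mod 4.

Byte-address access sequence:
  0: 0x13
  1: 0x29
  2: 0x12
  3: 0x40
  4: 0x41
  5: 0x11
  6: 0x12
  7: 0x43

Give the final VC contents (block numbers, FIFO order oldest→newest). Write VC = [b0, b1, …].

VC = [4]

0: 0x13 (blk 4, set 0) → MISS  vc=[]
1: 0x29 (blk 10, set 2) → MISS  vc=[]
2: 0x12 (blk 4, set 0) → L1-HIT  vc=[]
3: 0x40 (blk 16, set 0) → MISS  vc=[4]
4: 0x41 (blk 16, set 0) → L1-HIT  vc=[4]
5: 0x11 (blk 4, set 0) → VC-HIT  vc=[16]
6: 0x12 (blk 4, set 0) → L1-HIT  vc=[16]
7: 0x43 (blk 16, set 0) → VC-HIT  vc=[4]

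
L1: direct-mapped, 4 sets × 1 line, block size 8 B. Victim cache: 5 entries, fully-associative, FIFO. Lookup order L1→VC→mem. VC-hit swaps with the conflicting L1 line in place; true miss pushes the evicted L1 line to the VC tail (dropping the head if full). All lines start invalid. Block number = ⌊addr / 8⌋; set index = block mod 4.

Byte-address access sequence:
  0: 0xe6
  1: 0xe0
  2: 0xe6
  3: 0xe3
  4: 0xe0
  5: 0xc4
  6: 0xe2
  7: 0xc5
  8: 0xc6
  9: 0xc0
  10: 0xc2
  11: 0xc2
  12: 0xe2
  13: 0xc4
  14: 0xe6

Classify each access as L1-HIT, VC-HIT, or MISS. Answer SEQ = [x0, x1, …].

SEQ = [MISS, L1-HIT, L1-HIT, L1-HIT, L1-HIT, MISS, VC-HIT, VC-HIT, L1-HIT, L1-HIT, L1-HIT, L1-HIT, VC-HIT, VC-HIT, VC-HIT]

#0 0xe6→b28/s0 MISS; vc=[]
#1 0xe0→b28/s0 L1-HIT; vc=[]
#2 0xe6→b28/s0 L1-HIT; vc=[]
#3 0xe3→b28/s0 L1-HIT; vc=[]
#4 0xe0→b28/s0 L1-HIT; vc=[]
#5 0xc4→b24/s0 MISS; vc=[28]
#6 0xe2→b28/s0 VC-HIT; vc=[24]
#7 0xc5→b24/s0 VC-HIT; vc=[28]
#8 0xc6→b24/s0 L1-HIT; vc=[28]
#9 0xc0→b24/s0 L1-HIT; vc=[28]
#10 0xc2→b24/s0 L1-HIT; vc=[28]
#11 0xc2→b24/s0 L1-HIT; vc=[28]
#12 0xe2→b28/s0 VC-HIT; vc=[24]
#13 0xc4→b24/s0 VC-HIT; vc=[28]
#14 0xe6→b28/s0 VC-HIT; vc=[24]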